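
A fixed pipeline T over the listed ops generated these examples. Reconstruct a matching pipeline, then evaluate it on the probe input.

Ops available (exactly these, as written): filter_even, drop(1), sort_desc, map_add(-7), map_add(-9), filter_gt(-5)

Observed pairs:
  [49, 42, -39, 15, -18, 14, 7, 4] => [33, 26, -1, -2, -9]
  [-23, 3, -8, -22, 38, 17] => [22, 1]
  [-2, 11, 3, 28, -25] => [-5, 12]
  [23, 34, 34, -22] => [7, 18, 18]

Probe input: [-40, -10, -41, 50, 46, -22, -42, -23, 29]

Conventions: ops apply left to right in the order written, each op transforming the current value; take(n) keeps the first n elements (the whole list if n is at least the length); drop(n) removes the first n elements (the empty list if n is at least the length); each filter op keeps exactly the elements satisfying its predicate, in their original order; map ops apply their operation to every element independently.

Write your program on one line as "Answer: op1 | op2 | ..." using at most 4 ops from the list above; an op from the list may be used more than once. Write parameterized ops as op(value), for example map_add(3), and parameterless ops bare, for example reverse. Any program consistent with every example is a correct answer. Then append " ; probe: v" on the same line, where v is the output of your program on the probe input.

map_add(-9) | filter_gt(-5) | map_add(-7) ; probe: [34, 30, 13]

Check, running the answer program on each example:
  [49, 42, -39, 15, -18, 14, 7, 4] -> [40, 33, -48, 6, -27, 5, -2, -5] -> [40, 33, 6, 5, -2] -> [33, 26, -1, -2, -9]
  [-23, 3, -8, -22, 38, 17] -> [-32, -6, -17, -31, 29, 8] -> [29, 8] -> [22, 1]
  [-2, 11, 3, 28, -25] -> [-11, 2, -6, 19, -34] -> [2, 19] -> [-5, 12]
  [23, 34, 34, -22] -> [14, 25, 25, -31] -> [14, 25, 25] -> [7, 18, 18]
  probe: [-40, -10, -41, 50, 46, -22, -42, -23, 29] -> [-49, -19, -50, 41, 37, -31, -51, -32, 20] -> [41, 37, 20] -> [34, 30, 13]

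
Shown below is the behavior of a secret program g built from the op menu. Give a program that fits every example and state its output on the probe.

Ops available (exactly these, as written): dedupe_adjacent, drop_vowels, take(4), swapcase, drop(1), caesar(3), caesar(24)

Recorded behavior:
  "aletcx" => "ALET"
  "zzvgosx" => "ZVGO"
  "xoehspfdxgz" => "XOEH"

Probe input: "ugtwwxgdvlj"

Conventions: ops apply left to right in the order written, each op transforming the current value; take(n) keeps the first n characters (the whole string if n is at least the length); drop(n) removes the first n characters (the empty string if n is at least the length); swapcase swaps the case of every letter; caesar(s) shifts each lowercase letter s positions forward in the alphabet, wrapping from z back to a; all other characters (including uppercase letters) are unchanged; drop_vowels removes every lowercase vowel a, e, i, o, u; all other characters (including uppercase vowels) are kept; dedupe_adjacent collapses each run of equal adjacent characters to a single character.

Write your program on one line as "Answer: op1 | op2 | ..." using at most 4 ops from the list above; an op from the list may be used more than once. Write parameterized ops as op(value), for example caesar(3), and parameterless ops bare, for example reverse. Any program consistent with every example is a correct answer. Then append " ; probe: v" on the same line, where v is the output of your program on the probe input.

dedupe_adjacent | take(4) | swapcase ; probe: "UGTW"

Check, running the answer program on each example:
  "aletcx" -> "aletcx" -> "alet" -> "ALET"
  "zzvgosx" -> "zvgosx" -> "zvgo" -> "ZVGO"
  "xoehspfdxgz" -> "xoehspfdxgz" -> "xoeh" -> "XOEH"
  probe: "ugtwwxgdvlj" -> "ugtwxgdvlj" -> "ugtw" -> "UGTW"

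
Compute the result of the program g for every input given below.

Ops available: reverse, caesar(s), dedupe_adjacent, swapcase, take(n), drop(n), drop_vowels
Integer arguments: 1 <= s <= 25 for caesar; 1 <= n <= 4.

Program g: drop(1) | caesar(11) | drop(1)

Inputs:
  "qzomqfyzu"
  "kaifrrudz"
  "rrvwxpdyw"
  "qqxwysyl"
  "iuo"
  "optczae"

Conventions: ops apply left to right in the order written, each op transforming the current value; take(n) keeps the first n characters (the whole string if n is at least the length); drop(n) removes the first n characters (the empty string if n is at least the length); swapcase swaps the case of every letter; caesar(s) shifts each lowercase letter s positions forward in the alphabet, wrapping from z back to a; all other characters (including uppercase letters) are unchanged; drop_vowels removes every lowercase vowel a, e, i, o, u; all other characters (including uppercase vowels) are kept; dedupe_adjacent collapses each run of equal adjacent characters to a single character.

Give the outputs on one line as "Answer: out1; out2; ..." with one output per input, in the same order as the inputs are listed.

"zxbqjkf"; "tqccfok"; "ghiaojh"; "ihjdjw"; "z"; "enklp"

Execution, op by op:
  "qzomqfyzu" -> "zomqfyzu" -> "kzxbqjkf" -> "zxbqjkf"
  "kaifrrudz" -> "aifrrudz" -> "ltqccfok" -> "tqccfok"
  "rrvwxpdyw" -> "rvwxpdyw" -> "cghiaojh" -> "ghiaojh"
  "qqxwysyl" -> "qxwysyl" -> "bihjdjw" -> "ihjdjw"
  "iuo" -> "uo" -> "fz" -> "z"
  "optczae" -> "ptczae" -> "aenklp" -> "enklp"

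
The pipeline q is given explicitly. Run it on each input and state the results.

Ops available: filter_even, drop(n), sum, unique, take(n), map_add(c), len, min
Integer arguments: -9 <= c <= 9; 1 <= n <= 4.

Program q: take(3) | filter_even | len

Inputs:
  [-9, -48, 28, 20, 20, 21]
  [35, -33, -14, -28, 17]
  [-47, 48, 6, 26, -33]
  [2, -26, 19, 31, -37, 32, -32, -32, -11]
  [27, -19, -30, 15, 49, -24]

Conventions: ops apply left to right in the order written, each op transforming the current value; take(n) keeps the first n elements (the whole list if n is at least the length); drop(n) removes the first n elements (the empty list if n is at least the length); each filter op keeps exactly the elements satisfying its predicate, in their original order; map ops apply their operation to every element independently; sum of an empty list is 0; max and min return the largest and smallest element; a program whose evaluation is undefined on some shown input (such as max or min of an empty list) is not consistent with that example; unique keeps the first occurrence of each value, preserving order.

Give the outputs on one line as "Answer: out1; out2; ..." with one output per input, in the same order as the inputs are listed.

2; 1; 2; 2; 1

Execution, op by op:
  [-9, -48, 28, 20, 20, 21] -> [-9, -48, 28] -> [-48, 28] -> 2
  [35, -33, -14, -28, 17] -> [35, -33, -14] -> [-14] -> 1
  [-47, 48, 6, 26, -33] -> [-47, 48, 6] -> [48, 6] -> 2
  [2, -26, 19, 31, -37, 32, -32, -32, -11] -> [2, -26, 19] -> [2, -26] -> 2
  [27, -19, -30, 15, 49, -24] -> [27, -19, -30] -> [-30] -> 1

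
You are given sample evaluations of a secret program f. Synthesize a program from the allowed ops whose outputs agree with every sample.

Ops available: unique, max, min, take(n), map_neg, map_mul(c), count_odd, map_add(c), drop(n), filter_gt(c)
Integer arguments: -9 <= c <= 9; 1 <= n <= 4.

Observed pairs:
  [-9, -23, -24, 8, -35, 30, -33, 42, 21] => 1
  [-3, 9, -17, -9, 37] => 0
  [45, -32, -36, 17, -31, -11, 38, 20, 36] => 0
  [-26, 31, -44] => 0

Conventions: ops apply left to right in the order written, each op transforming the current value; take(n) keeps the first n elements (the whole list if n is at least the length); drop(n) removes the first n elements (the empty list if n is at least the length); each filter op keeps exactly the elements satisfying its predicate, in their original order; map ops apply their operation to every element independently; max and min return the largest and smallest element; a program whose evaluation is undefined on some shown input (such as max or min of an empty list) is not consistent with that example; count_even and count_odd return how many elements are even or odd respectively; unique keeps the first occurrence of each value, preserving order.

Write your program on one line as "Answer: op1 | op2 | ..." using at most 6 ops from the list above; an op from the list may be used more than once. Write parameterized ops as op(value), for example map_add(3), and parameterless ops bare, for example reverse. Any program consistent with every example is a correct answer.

drop(4) | drop(3) | map_mul(-1) | map_add(2) | map_add(-6) | count_odd

Check, running the answer program on each example:
  [-9, -23, -24, 8, -35, 30, -33, 42, 21] -> [-35, 30, -33, 42, 21] -> [42, 21] -> [-42, -21] -> [-40, -19] -> [-46, -25] -> 1
  [-3, 9, -17, -9, 37] -> [37] -> [] -> [] -> [] -> [] -> 0
  [45, -32, -36, 17, -31, -11, 38, 20, 36] -> [-31, -11, 38, 20, 36] -> [20, 36] -> [-20, -36] -> [-18, -34] -> [-24, -40] -> 0
  [-26, 31, -44] -> [] -> [] -> [] -> [] -> [] -> 0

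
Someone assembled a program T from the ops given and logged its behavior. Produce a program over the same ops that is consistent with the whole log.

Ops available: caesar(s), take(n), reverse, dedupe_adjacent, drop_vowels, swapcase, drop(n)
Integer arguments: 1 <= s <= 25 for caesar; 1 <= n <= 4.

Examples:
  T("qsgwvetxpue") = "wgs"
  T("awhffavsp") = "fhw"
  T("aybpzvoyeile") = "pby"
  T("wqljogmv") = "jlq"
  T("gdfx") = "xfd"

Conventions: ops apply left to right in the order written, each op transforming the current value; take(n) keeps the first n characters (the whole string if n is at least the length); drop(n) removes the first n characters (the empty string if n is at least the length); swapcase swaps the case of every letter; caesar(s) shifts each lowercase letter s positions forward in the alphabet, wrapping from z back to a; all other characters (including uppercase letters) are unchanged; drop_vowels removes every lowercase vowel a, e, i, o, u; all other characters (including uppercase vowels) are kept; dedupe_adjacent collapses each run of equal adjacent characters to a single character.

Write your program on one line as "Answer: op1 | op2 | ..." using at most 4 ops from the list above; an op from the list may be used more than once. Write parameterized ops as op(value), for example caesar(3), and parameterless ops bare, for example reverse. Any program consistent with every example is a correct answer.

dedupe_adjacent | take(4) | drop(1) | reverse

Check, running the answer program on each example:
  "qsgwvetxpue" -> "qsgwvetxpue" -> "qsgw" -> "sgw" -> "wgs"
  "awhffavsp" -> "awhfavsp" -> "awhf" -> "whf" -> "fhw"
  "aybpzvoyeile" -> "aybpzvoyeile" -> "aybp" -> "ybp" -> "pby"
  "wqljogmv" -> "wqljogmv" -> "wqlj" -> "qlj" -> "jlq"
  "gdfx" -> "gdfx" -> "gdfx" -> "dfx" -> "xfd"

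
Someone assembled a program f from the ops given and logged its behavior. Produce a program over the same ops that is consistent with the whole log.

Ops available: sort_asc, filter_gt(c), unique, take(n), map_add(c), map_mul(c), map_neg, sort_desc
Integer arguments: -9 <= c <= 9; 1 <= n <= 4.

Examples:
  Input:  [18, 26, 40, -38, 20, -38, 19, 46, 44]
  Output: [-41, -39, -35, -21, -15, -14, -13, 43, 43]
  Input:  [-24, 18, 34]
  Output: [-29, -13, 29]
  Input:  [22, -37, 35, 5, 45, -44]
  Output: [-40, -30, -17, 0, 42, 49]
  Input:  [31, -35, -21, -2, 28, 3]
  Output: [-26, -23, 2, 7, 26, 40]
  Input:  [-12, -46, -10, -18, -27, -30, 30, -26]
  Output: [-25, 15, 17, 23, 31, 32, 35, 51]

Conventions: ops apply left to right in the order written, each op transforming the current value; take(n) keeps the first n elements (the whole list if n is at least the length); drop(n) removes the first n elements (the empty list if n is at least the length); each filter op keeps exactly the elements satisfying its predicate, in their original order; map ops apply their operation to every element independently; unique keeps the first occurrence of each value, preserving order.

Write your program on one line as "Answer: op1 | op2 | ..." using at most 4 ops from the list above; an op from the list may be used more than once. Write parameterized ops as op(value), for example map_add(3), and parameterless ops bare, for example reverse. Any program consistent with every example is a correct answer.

map_add(-5) | map_neg | sort_asc

Check, running the answer program on each example:
  [18, 26, 40, -38, 20, -38, 19, 46, 44] -> [13, 21, 35, -43, 15, -43, 14, 41, 39] -> [-13, -21, -35, 43, -15, 43, -14, -41, -39] -> [-41, -39, -35, -21, -15, -14, -13, 43, 43]
  [-24, 18, 34] -> [-29, 13, 29] -> [29, -13, -29] -> [-29, -13, 29]
  [22, -37, 35, 5, 45, -44] -> [17, -42, 30, 0, 40, -49] -> [-17, 42, -30, 0, -40, 49] -> [-40, -30, -17, 0, 42, 49]
  [31, -35, -21, -2, 28, 3] -> [26, -40, -26, -7, 23, -2] -> [-26, 40, 26, 7, -23, 2] -> [-26, -23, 2, 7, 26, 40]
  [-12, -46, -10, -18, -27, -30, 30, -26] -> [-17, -51, -15, -23, -32, -35, 25, -31] -> [17, 51, 15, 23, 32, 35, -25, 31] -> [-25, 15, 17, 23, 31, 32, 35, 51]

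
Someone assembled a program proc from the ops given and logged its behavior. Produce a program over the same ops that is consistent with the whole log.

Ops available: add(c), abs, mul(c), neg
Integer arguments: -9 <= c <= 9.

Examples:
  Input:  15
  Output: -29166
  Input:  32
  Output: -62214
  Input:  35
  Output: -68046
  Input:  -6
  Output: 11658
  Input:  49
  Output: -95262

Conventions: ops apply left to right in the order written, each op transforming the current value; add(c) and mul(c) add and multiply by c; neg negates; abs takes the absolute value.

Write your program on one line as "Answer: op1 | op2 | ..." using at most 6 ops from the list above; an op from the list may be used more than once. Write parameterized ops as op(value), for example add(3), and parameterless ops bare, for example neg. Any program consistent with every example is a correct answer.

mul(-9) | neg | mul(6) | mul(6) | add(1) | mul(-6)

Check, running the answer program on each example:
  15 -> -135 -> 135 -> 810 -> 4860 -> 4861 -> -29166
  32 -> -288 -> 288 -> 1728 -> 10368 -> 10369 -> -62214
  35 -> -315 -> 315 -> 1890 -> 11340 -> 11341 -> -68046
  -6 -> 54 -> -54 -> -324 -> -1944 -> -1943 -> 11658
  49 -> -441 -> 441 -> 2646 -> 15876 -> 15877 -> -95262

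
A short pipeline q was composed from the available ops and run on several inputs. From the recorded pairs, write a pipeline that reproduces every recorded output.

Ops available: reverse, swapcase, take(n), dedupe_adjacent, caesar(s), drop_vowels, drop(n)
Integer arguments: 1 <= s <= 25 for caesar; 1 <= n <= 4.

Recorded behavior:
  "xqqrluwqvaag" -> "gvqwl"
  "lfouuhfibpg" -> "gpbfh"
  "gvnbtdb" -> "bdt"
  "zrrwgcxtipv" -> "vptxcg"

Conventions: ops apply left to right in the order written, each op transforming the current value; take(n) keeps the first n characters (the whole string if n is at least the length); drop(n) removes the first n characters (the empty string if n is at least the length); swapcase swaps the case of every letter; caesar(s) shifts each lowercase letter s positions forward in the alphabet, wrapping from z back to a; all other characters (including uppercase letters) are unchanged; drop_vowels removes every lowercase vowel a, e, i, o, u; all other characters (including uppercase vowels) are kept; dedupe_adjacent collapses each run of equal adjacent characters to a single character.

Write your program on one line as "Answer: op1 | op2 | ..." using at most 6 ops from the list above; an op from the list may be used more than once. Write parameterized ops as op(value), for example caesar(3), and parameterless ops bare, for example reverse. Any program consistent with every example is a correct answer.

drop(4) | swapcase | dedupe_adjacent | swapcase | reverse | drop_vowels

Check, running the answer program on each example:
  "xqqrluwqvaag" -> "luwqvaag" -> "LUWQVAAG" -> "LUWQVAG" -> "luwqvag" -> "gavqwul" -> "gvqwl"
  "lfouuhfibpg" -> "uhfibpg" -> "UHFIBPG" -> "UHFIBPG" -> "uhfibpg" -> "gpbifhu" -> "gpbfh"
  "gvnbtdb" -> "tdb" -> "TDB" -> "TDB" -> "tdb" -> "bdt" -> "bdt"
  "zrrwgcxtipv" -> "gcxtipv" -> "GCXTIPV" -> "GCXTIPV" -> "gcxtipv" -> "vpitxcg" -> "vptxcg"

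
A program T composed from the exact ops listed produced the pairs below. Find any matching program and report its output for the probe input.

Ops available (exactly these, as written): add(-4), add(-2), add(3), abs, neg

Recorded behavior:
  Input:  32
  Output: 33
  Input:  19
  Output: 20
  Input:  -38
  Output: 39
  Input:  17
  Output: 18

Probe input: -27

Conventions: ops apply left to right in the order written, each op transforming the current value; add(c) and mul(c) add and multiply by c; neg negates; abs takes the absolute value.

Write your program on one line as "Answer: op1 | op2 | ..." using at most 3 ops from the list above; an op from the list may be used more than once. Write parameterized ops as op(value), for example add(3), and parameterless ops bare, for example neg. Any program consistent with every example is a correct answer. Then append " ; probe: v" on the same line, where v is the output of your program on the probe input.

abs | add(3) | add(-2) ; probe: 28

Check, running the answer program on each example:
  32 -> 32 -> 35 -> 33
  19 -> 19 -> 22 -> 20
  -38 -> 38 -> 41 -> 39
  17 -> 17 -> 20 -> 18
  probe: -27 -> 27 -> 30 -> 28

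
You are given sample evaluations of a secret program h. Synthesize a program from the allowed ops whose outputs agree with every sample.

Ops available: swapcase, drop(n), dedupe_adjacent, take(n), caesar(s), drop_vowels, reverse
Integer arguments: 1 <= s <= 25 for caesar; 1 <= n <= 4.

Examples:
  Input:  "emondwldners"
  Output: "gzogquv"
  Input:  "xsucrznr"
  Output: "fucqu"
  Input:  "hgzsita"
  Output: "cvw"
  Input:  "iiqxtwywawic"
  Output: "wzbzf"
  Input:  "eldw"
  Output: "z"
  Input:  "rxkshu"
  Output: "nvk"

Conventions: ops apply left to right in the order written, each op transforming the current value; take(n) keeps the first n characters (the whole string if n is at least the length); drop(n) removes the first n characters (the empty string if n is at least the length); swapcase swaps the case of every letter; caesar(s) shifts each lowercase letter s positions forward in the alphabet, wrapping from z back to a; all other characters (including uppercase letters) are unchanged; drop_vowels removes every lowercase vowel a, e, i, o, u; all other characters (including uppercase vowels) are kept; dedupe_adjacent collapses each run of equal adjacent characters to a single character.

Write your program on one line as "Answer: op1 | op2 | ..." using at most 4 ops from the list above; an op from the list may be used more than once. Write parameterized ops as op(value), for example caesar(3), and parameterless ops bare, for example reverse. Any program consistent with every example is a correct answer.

drop_vowels | caesar(3) | drop(2) | dedupe_adjacent

Check, running the answer program on each example:
  "emondwldners" -> "mndwldnrs" -> "pqgzogquv" -> "gzogquv" -> "gzogquv"
  "xsucrznr" -> "xscrznr" -> "avfucqu" -> "fucqu" -> "fucqu"
  "hgzsita" -> "hgzst" -> "kjcvw" -> "cvw" -> "cvw"
  "iiqxtwywawic" -> "qxtwywwc" -> "tawzbzzf" -> "wzbzzf" -> "wzbzf"
  "eldw" -> "ldw" -> "ogz" -> "z" -> "z"
  "rxkshu" -> "rxksh" -> "uanvk" -> "nvk" -> "nvk"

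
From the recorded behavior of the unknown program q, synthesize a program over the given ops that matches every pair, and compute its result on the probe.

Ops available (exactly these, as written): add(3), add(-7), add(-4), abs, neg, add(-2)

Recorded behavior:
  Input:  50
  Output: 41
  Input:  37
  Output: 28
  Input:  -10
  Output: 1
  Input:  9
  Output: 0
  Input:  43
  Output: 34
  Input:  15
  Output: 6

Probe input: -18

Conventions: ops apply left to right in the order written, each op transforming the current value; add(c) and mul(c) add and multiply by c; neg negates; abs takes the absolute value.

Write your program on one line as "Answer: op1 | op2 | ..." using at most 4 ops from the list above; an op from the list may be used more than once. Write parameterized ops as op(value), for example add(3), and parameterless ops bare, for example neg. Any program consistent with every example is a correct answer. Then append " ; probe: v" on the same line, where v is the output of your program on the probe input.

abs | add(-7) | add(-2) ; probe: 9

Check, running the answer program on each example:
  50 -> 50 -> 43 -> 41
  37 -> 37 -> 30 -> 28
  -10 -> 10 -> 3 -> 1
  9 -> 9 -> 2 -> 0
  43 -> 43 -> 36 -> 34
  15 -> 15 -> 8 -> 6
  probe: -18 -> 18 -> 11 -> 9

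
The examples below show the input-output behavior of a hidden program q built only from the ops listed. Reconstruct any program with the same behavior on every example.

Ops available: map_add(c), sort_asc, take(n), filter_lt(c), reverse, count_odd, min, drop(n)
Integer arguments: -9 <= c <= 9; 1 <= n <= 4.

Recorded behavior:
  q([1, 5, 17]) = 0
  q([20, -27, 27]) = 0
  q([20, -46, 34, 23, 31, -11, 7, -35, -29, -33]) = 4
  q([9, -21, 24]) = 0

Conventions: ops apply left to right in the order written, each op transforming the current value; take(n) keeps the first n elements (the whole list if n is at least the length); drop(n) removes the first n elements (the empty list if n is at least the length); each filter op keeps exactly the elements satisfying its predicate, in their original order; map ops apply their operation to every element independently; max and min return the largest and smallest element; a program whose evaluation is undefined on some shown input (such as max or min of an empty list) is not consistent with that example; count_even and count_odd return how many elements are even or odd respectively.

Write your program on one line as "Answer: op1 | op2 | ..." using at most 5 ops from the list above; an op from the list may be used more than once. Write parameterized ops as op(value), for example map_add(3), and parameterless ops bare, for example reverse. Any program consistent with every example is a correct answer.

drop(3) | sort_asc | drop(3) | count_odd

Check, running the answer program on each example:
  [1, 5, 17] -> [] -> [] -> [] -> 0
  [20, -27, 27] -> [] -> [] -> [] -> 0
  [20, -46, 34, 23, 31, -11, 7, -35, -29, -33] -> [23, 31, -11, 7, -35, -29, -33] -> [-35, -33, -29, -11, 7, 23, 31] -> [-11, 7, 23, 31] -> 4
  [9, -21, 24] -> [] -> [] -> [] -> 0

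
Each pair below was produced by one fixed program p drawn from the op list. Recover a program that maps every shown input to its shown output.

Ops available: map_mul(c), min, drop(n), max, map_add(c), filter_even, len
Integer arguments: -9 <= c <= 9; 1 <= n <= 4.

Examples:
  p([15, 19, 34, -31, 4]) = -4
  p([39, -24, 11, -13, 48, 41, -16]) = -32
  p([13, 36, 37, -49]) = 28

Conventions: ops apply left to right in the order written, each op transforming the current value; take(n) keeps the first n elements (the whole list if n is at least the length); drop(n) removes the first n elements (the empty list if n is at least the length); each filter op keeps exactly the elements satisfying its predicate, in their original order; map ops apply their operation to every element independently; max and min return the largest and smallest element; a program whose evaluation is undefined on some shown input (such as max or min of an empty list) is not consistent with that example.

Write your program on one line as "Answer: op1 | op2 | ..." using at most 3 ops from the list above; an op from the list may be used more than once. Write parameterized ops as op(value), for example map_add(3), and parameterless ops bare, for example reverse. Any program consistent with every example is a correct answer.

filter_even | map_add(-8) | min

Check, running the answer program on each example:
  [15, 19, 34, -31, 4] -> [34, 4] -> [26, -4] -> -4
  [39, -24, 11, -13, 48, 41, -16] -> [-24, 48, -16] -> [-32, 40, -24] -> -32
  [13, 36, 37, -49] -> [36] -> [28] -> 28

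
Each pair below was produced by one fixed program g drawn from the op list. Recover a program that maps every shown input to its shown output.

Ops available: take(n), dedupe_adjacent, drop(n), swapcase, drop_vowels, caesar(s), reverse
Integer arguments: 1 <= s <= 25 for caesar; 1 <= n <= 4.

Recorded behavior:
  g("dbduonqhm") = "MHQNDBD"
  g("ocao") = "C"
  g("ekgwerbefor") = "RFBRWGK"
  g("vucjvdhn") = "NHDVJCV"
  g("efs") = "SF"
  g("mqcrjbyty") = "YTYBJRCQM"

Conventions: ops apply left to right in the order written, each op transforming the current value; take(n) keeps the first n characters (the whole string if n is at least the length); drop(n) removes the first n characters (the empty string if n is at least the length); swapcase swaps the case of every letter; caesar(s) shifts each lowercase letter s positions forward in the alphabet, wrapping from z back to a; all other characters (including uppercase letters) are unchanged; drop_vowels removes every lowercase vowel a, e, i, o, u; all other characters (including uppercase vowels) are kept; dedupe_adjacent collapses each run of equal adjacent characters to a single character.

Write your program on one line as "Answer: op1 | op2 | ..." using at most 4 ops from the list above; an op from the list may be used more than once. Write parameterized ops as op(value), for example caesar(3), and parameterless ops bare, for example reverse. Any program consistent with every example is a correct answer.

drop_vowels | swapcase | reverse

Check, running the answer program on each example:
  "dbduonqhm" -> "dbdnqhm" -> "DBDNQHM" -> "MHQNDBD"
  "ocao" -> "c" -> "C" -> "C"
  "ekgwerbefor" -> "kgwrbfr" -> "KGWRBFR" -> "RFBRWGK"
  "vucjvdhn" -> "vcjvdhn" -> "VCJVDHN" -> "NHDVJCV"
  "efs" -> "fs" -> "FS" -> "SF"
  "mqcrjbyty" -> "mqcrjbyty" -> "MQCRJBYTY" -> "YTYBJRCQM"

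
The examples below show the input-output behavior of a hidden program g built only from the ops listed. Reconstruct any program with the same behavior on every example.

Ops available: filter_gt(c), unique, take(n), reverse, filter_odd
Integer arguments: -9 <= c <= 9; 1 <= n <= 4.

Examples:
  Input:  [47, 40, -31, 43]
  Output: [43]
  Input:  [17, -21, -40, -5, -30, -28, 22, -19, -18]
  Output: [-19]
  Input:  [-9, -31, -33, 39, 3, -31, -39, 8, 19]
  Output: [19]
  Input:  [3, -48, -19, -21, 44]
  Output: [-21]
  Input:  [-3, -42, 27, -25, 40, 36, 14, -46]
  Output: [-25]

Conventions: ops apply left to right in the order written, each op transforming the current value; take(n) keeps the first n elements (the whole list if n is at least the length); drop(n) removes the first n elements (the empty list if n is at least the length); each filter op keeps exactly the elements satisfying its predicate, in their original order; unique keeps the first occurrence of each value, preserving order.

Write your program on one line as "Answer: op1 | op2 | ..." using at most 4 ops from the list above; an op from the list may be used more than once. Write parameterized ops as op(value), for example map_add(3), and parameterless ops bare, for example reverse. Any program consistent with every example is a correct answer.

reverse | filter_odd | take(1)

Check, running the answer program on each example:
  [47, 40, -31, 43] -> [43, -31, 40, 47] -> [43, -31, 47] -> [43]
  [17, -21, -40, -5, -30, -28, 22, -19, -18] -> [-18, -19, 22, -28, -30, -5, -40, -21, 17] -> [-19, -5, -21, 17] -> [-19]
  [-9, -31, -33, 39, 3, -31, -39, 8, 19] -> [19, 8, -39, -31, 3, 39, -33, -31, -9] -> [19, -39, -31, 3, 39, -33, -31, -9] -> [19]
  [3, -48, -19, -21, 44] -> [44, -21, -19, -48, 3] -> [-21, -19, 3] -> [-21]
  [-3, -42, 27, -25, 40, 36, 14, -46] -> [-46, 14, 36, 40, -25, 27, -42, -3] -> [-25, 27, -3] -> [-25]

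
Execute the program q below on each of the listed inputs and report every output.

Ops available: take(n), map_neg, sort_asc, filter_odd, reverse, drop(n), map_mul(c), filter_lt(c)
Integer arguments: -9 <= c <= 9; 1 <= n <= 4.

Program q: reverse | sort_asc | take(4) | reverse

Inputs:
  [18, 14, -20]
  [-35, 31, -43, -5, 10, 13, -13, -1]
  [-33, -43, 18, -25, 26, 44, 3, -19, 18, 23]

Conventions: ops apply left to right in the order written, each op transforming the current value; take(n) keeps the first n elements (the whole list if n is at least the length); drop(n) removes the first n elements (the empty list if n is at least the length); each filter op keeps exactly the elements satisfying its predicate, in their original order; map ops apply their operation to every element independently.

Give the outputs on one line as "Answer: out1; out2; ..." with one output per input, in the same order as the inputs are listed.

Execution, op by op:
  [18, 14, -20] -> [-20, 14, 18] -> [-20, 14, 18] -> [-20, 14, 18] -> [18, 14, -20]
  [-35, 31, -43, -5, 10, 13, -13, -1] -> [-1, -13, 13, 10, -5, -43, 31, -35] -> [-43, -35, -13, -5, -1, 10, 13, 31] -> [-43, -35, -13, -5] -> [-5, -13, -35, -43]
  [-33, -43, 18, -25, 26, 44, 3, -19, 18, 23] -> [23, 18, -19, 3, 44, 26, -25, 18, -43, -33] -> [-43, -33, -25, -19, 3, 18, 18, 23, 26, 44] -> [-43, -33, -25, -19] -> [-19, -25, -33, -43]

[18, 14, -20]; [-5, -13, -35, -43]; [-19, -25, -33, -43]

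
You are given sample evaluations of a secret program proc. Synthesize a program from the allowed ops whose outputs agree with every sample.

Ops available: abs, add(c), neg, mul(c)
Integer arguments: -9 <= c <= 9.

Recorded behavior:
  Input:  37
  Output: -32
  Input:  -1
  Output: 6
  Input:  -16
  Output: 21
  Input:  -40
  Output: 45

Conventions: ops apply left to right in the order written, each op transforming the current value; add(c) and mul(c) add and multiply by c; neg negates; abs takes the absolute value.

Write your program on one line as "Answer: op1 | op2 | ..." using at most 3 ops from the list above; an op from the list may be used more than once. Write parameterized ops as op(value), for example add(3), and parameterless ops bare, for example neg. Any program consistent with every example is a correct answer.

add(-5) | neg

Check, running the answer program on each example:
  37 -> 32 -> -32
  -1 -> -6 -> 6
  -16 -> -21 -> 21
  -40 -> -45 -> 45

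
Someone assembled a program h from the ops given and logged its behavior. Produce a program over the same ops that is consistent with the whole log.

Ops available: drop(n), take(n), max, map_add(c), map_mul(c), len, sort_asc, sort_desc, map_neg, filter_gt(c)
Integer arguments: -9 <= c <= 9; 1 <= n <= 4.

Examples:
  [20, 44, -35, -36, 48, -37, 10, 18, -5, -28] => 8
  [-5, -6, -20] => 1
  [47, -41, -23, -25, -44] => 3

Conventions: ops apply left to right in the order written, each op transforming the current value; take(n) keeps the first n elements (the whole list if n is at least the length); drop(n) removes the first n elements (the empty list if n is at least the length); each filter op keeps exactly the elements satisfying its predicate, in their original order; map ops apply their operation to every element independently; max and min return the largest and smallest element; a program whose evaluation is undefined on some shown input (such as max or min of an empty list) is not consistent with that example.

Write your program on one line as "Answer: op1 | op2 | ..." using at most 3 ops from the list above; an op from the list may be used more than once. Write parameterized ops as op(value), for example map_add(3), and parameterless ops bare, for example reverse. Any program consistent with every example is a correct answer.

drop(2) | len

Check, running the answer program on each example:
  [20, 44, -35, -36, 48, -37, 10, 18, -5, -28] -> [-35, -36, 48, -37, 10, 18, -5, -28] -> 8
  [-5, -6, -20] -> [-20] -> 1
  [47, -41, -23, -25, -44] -> [-23, -25, -44] -> 3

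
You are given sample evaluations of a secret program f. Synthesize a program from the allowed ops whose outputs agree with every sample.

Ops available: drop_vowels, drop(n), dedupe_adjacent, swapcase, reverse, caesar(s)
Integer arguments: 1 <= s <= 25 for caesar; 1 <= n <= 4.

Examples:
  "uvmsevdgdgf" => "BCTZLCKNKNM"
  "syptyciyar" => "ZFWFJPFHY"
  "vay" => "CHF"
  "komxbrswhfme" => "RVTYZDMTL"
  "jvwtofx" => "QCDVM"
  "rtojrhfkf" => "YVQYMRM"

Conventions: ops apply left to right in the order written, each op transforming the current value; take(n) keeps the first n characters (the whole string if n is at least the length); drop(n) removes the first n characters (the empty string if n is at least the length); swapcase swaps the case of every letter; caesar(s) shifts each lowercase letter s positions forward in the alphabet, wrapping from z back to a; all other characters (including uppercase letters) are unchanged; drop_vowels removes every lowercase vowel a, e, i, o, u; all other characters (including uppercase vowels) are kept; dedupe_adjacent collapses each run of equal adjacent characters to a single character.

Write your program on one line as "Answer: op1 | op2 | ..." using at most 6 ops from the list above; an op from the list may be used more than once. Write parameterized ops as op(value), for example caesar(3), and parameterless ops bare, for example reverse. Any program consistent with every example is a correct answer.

reverse | caesar(14) | caesar(19) | reverse | drop_vowels | swapcase

Check, running the answer program on each example:
  "uvmsevdgdgf" -> "fgdgdvesmvu" -> "tururjsgaji" -> "mnknkclztcb" -> "bctzlcknknm" -> "bctzlcknknm" -> "BCTZLCKNKNM"
  "syptyciyar" -> "rayicytpys" -> "fomwqmhdmg" -> "yhfpjfawfz" -> "zfwafjpfhy" -> "zfwfjpfhy" -> "ZFWFJPFHY"
  "vay" -> "yav" -> "moj" -> "fhc" -> "chf" -> "chf" -> "CHF"
  "komxbrswhfme" -> "emfhwsrbxmok" -> "satvkgfplacy" -> "ltmodzyietvr" -> "rvteiyzdomtl" -> "rvtyzdmtl" -> "RVTYZDMTL"
  "jvwtofx" -> "xfotwvj" -> "ltchkjx" -> "emvadcq" -> "qcdavme" -> "qcdvm" -> "QCDVM"
  "rtojrhfkf" -> "fkfhrjotr" -> "tytvfxchf" -> "mrmoyqvay" -> "yavqyomrm" -> "yvqymrm" -> "YVQYMRM"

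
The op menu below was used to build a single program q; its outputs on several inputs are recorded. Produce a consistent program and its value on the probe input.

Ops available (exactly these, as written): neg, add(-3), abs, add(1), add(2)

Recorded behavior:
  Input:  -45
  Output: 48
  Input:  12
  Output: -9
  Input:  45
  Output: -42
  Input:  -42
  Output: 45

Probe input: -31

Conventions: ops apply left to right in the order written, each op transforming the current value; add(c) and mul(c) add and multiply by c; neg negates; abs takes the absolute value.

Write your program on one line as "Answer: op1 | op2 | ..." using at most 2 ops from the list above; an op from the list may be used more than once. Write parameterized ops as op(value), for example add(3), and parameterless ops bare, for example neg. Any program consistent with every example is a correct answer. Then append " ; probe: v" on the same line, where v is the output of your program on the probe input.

add(-3) | neg ; probe: 34

Check, running the answer program on each example:
  -45 -> -48 -> 48
  12 -> 9 -> -9
  45 -> 42 -> -42
  -42 -> -45 -> 45
  probe: -31 -> -34 -> 34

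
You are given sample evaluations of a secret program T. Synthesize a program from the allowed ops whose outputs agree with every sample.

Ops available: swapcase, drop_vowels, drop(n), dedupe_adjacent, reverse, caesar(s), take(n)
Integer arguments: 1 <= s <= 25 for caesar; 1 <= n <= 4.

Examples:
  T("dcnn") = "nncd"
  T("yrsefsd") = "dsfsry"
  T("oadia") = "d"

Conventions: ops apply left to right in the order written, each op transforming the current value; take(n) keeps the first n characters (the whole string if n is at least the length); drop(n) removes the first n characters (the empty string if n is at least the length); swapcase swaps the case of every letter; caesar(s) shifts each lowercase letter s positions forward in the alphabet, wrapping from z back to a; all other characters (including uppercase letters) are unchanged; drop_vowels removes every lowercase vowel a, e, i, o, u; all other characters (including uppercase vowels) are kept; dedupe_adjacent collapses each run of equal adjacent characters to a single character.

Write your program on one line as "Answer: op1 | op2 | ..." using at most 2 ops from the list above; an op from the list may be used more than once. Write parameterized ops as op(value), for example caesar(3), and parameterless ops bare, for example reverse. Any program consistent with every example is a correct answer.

reverse | drop_vowels

Check, running the answer program on each example:
  "dcnn" -> "nncd" -> "nncd"
  "yrsefsd" -> "dsfesry" -> "dsfsry"
  "oadia" -> "aidao" -> "d"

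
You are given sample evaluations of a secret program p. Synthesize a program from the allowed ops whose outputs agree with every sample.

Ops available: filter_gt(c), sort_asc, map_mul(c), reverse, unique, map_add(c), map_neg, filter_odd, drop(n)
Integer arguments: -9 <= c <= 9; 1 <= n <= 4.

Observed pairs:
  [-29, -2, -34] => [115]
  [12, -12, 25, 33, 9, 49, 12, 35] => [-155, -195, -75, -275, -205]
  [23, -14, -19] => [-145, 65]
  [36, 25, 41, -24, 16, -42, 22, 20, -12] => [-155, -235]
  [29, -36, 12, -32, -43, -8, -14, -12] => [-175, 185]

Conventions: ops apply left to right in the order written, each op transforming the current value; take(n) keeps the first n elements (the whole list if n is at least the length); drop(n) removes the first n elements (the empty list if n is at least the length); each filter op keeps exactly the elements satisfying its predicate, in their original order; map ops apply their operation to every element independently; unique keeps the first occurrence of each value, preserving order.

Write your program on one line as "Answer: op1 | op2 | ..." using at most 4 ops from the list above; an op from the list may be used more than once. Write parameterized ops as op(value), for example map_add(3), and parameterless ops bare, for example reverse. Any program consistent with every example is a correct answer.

filter_odd | map_add(6) | map_mul(-5)

Check, running the answer program on each example:
  [-29, -2, -34] -> [-29] -> [-23] -> [115]
  [12, -12, 25, 33, 9, 49, 12, 35] -> [25, 33, 9, 49, 35] -> [31, 39, 15, 55, 41] -> [-155, -195, -75, -275, -205]
  [23, -14, -19] -> [23, -19] -> [29, -13] -> [-145, 65]
  [36, 25, 41, -24, 16, -42, 22, 20, -12] -> [25, 41] -> [31, 47] -> [-155, -235]
  [29, -36, 12, -32, -43, -8, -14, -12] -> [29, -43] -> [35, -37] -> [-175, 185]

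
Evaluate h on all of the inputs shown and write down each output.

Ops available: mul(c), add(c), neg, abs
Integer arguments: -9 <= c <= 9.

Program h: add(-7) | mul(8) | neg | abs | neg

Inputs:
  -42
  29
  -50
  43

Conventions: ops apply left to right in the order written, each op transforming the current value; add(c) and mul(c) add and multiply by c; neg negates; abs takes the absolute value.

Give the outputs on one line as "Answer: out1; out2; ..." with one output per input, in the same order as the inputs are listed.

-392; -176; -456; -288

Execution, op by op:
  -42 -> -49 -> -392 -> 392 -> 392 -> -392
  29 -> 22 -> 176 -> -176 -> 176 -> -176
  -50 -> -57 -> -456 -> 456 -> 456 -> -456
  43 -> 36 -> 288 -> -288 -> 288 -> -288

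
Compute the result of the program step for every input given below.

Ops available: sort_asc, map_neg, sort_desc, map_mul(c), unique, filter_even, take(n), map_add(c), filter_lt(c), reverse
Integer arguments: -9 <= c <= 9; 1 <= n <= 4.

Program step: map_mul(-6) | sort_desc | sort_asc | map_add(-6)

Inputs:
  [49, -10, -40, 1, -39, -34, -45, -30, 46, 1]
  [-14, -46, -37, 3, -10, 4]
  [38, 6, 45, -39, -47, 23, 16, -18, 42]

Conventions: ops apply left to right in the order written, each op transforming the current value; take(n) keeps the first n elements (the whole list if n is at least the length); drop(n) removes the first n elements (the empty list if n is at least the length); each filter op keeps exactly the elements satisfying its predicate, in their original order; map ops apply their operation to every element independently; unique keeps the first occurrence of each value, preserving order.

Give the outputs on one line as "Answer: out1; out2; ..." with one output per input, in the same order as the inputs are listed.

Execution, op by op:
  [49, -10, -40, 1, -39, -34, -45, -30, 46, 1] -> [-294, 60, 240, -6, 234, 204, 270, 180, -276, -6] -> [270, 240, 234, 204, 180, 60, -6, -6, -276, -294] -> [-294, -276, -6, -6, 60, 180, 204, 234, 240, 270] -> [-300, -282, -12, -12, 54, 174, 198, 228, 234, 264]
  [-14, -46, -37, 3, -10, 4] -> [84, 276, 222, -18, 60, -24] -> [276, 222, 84, 60, -18, -24] -> [-24, -18, 60, 84, 222, 276] -> [-30, -24, 54, 78, 216, 270]
  [38, 6, 45, -39, -47, 23, 16, -18, 42] -> [-228, -36, -270, 234, 282, -138, -96, 108, -252] -> [282, 234, 108, -36, -96, -138, -228, -252, -270] -> [-270, -252, -228, -138, -96, -36, 108, 234, 282] -> [-276, -258, -234, -144, -102, -42, 102, 228, 276]

[-300, -282, -12, -12, 54, 174, 198, 228, 234, 264]; [-30, -24, 54, 78, 216, 270]; [-276, -258, -234, -144, -102, -42, 102, 228, 276]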